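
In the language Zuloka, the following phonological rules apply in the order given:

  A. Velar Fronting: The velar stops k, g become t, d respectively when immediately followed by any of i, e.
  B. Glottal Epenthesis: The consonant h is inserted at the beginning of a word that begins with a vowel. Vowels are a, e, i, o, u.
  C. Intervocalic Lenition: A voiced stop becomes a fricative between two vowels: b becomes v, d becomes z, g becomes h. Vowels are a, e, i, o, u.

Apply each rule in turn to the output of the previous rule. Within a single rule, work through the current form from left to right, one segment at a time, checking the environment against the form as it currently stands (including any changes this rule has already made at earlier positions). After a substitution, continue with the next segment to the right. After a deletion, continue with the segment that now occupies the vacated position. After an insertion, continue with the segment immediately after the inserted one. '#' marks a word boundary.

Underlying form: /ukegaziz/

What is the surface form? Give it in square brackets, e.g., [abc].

[hutehaziz]

A Velar Fronting: [ukegaziz] → [utegaziz]
B Glottal Epenthesis: [utegaziz] → [hutegaziz]
C Intervocalic Lenition: [hutegaziz] → [hutehaziz]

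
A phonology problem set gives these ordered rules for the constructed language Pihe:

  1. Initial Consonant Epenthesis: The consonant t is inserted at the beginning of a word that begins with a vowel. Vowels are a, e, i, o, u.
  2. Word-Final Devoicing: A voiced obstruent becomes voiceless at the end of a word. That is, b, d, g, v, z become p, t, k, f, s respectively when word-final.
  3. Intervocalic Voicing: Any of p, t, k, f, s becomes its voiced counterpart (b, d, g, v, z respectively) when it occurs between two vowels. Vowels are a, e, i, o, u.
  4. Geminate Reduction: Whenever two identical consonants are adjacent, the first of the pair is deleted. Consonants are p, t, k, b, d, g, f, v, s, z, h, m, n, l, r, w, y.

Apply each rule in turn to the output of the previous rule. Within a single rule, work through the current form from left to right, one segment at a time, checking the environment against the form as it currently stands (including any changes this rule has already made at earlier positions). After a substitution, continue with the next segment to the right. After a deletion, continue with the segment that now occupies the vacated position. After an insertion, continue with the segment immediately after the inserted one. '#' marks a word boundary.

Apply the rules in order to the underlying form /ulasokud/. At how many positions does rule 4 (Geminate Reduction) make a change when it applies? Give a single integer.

1 Initial Consonant Epenthesis: [ulasokud] → [tulasokud]
2 Word-Final Devoicing: [tulasokud] → [tulasokut]
3 Intervocalic Voicing: [tulasokut] → [tulazogut]
4 Geminate Reduction: no change — [tulazogut]
Rule 4 changed 0 position(s).

0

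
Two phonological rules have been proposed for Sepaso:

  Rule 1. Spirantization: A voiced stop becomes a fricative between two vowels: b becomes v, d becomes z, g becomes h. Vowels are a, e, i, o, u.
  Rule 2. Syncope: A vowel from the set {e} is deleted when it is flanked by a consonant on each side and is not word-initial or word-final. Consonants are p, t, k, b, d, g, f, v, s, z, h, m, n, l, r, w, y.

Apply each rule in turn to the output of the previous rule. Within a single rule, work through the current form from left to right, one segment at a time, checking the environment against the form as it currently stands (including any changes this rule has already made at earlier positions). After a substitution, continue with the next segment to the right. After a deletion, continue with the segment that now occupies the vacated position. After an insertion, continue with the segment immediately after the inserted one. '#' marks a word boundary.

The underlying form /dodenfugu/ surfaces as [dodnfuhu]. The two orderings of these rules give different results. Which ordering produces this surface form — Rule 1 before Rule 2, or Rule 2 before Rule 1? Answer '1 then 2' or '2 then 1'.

Order 1 then 2:
  1 Spirantization: [dodenfugu] → [dozenfuhu]
  2 Syncope: [dozenfuhu] → [doznfuhu]
  result: [doznfuhu]
Order 2 then 1:
  2 Syncope: [dodenfugu] → [dodnfugu]
  1 Spirantization: [dodnfugu] → [dodnfuhu]
  result: [dodnfuhu]

2 then 1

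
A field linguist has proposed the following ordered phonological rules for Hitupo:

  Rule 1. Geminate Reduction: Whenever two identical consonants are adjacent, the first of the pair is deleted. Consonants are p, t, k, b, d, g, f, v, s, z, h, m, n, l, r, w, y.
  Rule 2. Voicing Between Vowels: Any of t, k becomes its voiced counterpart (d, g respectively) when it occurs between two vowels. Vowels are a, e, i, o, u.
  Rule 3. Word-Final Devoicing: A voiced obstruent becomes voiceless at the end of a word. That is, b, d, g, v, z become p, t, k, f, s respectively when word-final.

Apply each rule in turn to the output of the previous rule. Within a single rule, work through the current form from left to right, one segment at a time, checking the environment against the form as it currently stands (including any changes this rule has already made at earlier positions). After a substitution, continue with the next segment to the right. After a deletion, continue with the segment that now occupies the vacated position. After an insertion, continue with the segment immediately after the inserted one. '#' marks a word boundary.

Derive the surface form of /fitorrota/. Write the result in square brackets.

[fidoroda]

Rule 1 Geminate Reduction: [fitorrota] → [fitorota]
Rule 2 Voicing Between Vowels: [fitorota] → [fidoroda]
Rule 3 Word-Final Devoicing: no change — [fidoroda]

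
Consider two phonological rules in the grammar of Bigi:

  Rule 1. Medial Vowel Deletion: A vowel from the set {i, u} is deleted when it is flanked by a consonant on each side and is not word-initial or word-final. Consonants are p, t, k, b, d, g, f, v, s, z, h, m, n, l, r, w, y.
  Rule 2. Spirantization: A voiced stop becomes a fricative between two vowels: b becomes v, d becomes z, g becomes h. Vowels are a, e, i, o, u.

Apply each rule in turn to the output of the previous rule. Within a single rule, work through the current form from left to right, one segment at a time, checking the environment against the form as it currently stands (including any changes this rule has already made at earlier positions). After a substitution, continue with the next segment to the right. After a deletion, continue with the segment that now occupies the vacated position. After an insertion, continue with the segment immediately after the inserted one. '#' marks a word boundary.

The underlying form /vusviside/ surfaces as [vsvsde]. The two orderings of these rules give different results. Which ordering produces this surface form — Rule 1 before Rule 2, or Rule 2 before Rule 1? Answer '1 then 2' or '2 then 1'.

Order 1 then 2:
  1 Medial Vowel Deletion: [vusviside] → [vsvsde]
  2 Spirantization: no change — [vsvsde]
  result: [vsvsde]
Order 2 then 1:
  2 Spirantization: [vusviside] → [vusvisize]
  1 Medial Vowel Deletion: [vusvisize] → [vsvsze]
  result: [vsvsze]

1 then 2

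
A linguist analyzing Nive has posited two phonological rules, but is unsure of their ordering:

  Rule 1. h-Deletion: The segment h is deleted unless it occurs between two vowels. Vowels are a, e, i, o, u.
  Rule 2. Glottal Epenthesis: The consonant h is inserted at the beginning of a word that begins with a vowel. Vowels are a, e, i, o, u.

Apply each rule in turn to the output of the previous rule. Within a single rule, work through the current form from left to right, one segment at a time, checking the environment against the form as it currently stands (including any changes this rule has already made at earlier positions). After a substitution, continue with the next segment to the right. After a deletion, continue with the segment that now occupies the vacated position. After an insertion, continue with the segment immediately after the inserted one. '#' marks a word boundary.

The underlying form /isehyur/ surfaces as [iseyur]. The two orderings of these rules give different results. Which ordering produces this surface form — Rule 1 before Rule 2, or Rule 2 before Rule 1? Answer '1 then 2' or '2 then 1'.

Order 1 then 2:
  1 h-Deletion: [isehyur] → [iseyur]
  2 Glottal Epenthesis: [iseyur] → [hiseyur]
  result: [hiseyur]
Order 2 then 1:
  2 Glottal Epenthesis: [isehyur] → [hisehyur]
  1 h-Deletion: [hisehyur] → [iseyur]
  result: [iseyur]

2 then 1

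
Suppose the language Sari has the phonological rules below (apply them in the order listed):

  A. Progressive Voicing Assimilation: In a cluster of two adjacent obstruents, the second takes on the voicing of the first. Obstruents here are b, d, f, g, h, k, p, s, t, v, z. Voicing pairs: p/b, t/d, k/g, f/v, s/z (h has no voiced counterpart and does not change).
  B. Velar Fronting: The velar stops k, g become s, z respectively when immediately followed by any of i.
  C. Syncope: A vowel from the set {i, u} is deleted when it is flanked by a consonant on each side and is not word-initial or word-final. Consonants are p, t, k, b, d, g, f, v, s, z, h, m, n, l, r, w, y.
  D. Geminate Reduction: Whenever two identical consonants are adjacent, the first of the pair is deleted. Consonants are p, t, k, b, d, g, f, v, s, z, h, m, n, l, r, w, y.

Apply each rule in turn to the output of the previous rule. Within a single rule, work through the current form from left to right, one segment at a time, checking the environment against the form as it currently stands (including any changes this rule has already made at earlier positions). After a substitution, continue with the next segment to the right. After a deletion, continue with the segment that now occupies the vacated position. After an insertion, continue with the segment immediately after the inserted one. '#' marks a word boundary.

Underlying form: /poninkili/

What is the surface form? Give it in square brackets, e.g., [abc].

[ponsli]

A Progressive Voicing Assimilation: no change — [poninkili]
B Velar Fronting: [poninkili] → [poninsili]
C Syncope: [poninsili] → [ponnsli]
D Geminate Reduction: [ponnsli] → [ponsli]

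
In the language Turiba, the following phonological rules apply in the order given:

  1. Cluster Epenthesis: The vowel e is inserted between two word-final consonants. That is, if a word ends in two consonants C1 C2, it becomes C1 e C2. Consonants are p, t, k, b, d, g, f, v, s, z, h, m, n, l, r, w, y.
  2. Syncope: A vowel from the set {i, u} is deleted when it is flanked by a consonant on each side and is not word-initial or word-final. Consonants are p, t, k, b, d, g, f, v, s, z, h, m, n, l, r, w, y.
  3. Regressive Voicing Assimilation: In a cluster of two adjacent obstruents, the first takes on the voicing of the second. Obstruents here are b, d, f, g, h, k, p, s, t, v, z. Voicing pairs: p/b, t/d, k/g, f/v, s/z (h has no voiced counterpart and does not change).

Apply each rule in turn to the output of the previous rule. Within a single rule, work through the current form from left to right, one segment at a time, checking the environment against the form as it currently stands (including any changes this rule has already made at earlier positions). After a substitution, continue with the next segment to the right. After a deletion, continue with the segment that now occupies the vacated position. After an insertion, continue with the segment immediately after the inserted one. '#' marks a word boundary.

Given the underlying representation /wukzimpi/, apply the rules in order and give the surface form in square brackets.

1 Cluster Epenthesis: no change — [wukzimpi]
2 Syncope: [wukzimpi] → [wkzmpi]
3 Regressive Voicing Assimilation: [wkzmpi] → [wgzmpi]

[wgzmpi]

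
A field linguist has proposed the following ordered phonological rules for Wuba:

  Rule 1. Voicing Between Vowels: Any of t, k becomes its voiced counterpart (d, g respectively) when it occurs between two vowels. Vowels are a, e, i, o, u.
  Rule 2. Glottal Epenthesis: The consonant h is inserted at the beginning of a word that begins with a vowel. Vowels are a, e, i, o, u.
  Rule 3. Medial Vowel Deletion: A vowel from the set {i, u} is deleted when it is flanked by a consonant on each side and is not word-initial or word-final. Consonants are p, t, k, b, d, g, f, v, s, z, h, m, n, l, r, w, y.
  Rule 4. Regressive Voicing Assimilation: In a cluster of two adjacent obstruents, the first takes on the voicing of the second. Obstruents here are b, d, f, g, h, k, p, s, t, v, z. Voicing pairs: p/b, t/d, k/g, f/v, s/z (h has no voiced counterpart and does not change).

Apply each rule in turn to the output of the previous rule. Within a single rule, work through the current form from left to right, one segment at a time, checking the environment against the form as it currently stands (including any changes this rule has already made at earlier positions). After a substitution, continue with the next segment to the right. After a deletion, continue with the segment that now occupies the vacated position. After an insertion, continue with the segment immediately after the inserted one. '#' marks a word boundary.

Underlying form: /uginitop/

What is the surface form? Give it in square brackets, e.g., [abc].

[hgndop]

Rule 1 Voicing Between Vowels: [uginitop] → [uginidop]
Rule 2 Glottal Epenthesis: [uginidop] → [huginidop]
Rule 3 Medial Vowel Deletion: [huginidop] → [hgndop]
Rule 4 Regressive Voicing Assimilation: no change — [hgndop]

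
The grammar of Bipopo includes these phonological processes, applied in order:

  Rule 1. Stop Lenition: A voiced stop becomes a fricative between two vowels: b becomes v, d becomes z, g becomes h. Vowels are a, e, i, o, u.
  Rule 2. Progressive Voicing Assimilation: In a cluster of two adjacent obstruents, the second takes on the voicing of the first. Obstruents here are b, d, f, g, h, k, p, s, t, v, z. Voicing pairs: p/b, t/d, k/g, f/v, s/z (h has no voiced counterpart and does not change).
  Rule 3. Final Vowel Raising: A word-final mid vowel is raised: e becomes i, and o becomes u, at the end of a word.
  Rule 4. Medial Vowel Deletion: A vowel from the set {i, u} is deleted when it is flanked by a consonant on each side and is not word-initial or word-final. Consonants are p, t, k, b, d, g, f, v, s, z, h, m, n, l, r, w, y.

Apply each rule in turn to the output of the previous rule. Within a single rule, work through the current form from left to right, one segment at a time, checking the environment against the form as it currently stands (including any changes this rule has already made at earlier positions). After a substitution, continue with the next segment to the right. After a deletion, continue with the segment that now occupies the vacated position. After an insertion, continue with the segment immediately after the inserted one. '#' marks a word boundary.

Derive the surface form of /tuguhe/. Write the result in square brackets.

Rule 1 Stop Lenition: [tuguhe] → [tuhuhe]
Rule 2 Progressive Voicing Assimilation: no change — [tuhuhe]
Rule 3 Final Vowel Raising: [tuhuhe] → [tuhuhi]
Rule 4 Medial Vowel Deletion: [tuhuhi] → [thhi]

[thhi]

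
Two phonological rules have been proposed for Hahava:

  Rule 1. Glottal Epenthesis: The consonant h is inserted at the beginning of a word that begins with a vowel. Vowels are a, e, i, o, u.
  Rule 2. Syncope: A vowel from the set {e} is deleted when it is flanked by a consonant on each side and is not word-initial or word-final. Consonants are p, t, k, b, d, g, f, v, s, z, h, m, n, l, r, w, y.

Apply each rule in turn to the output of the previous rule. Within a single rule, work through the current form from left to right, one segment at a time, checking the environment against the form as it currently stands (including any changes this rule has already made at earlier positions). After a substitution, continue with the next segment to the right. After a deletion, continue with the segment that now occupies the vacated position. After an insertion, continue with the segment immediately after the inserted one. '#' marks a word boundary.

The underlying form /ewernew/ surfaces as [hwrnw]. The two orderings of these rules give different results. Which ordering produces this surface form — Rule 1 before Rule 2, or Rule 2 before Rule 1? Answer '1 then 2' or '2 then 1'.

1 then 2

Order 1 then 2:
  1 Glottal Epenthesis: [ewernew] → [hewernew]
  2 Syncope: [hewernew] → [hwrnw]
  result: [hwrnw]
Order 2 then 1:
  2 Syncope: [ewernew] → [ewrnw]
  1 Glottal Epenthesis: [ewrnw] → [hewrnw]
  result: [hewrnw]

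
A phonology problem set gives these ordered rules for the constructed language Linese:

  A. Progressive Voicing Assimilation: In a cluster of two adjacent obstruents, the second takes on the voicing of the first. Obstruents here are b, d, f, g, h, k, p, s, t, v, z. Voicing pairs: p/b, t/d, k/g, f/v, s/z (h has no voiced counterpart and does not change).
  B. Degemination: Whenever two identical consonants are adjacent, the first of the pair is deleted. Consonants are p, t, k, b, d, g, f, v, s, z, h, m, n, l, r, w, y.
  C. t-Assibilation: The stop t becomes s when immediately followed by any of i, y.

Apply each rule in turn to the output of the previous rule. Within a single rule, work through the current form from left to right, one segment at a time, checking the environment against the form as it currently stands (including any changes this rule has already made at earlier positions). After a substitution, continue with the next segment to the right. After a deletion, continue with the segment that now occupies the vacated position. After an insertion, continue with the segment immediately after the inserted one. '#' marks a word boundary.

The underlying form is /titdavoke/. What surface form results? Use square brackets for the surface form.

[sitavoke]

A Progressive Voicing Assimilation: [titdavoke] → [tittavoke]
B Degemination: [tittavoke] → [titavoke]
C t-Assibilation: [titavoke] → [sitavoke]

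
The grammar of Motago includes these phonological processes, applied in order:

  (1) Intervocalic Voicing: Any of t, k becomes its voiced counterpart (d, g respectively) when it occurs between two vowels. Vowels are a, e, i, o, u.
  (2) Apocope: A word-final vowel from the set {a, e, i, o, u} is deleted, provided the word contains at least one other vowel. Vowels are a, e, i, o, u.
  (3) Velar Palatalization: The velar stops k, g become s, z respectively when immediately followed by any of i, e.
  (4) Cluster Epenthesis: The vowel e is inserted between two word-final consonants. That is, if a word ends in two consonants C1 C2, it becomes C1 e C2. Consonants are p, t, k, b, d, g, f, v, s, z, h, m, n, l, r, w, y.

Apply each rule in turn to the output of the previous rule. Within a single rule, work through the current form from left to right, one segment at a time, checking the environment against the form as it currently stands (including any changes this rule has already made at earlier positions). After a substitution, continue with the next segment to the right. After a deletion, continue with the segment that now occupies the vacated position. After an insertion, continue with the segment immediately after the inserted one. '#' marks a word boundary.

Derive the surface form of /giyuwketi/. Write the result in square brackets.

(1) Intervocalic Voicing: [giyuwketi] → [giyuwkedi]
(2) Apocope: [giyuwkedi] → [giyuwked]
(3) Velar Palatalization: [giyuwked] → [ziyuwsed]
(4) Cluster Epenthesis: no change — [ziyuwsed]

[ziyuwsed]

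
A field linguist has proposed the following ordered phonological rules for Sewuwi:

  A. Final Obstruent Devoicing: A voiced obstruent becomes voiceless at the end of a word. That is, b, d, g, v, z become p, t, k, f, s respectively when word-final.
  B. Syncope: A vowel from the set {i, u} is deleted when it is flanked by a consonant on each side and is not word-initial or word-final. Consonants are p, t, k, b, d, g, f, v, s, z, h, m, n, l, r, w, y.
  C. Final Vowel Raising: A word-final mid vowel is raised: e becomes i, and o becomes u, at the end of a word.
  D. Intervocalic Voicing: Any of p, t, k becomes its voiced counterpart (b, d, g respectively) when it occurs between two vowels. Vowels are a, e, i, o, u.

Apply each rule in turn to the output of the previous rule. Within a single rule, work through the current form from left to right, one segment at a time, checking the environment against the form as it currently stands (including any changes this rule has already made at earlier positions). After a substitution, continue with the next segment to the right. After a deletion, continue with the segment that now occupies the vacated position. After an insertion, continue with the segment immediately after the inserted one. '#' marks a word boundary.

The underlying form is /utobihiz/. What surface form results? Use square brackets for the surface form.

[udobhs]

A Final Obstruent Devoicing: [utobihiz] → [utobihis]
B Syncope: [utobihis] → [utobhs]
C Final Vowel Raising: no change — [utobhs]
D Intervocalic Voicing: [utobhs] → [udobhs]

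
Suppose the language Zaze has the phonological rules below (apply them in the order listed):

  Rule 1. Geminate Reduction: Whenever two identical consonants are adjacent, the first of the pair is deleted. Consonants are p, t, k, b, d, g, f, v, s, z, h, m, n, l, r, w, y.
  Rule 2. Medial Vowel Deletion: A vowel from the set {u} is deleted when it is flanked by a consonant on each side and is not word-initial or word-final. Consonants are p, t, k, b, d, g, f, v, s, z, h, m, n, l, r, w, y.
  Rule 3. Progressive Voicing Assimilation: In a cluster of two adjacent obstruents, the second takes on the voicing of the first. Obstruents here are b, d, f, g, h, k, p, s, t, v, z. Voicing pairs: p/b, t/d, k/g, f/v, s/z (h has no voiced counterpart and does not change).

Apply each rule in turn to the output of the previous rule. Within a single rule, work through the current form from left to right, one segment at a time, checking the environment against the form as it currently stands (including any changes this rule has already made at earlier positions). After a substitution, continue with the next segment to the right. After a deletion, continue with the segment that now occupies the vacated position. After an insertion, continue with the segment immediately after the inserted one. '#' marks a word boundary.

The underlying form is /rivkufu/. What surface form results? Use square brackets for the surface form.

[rivgvu]

Rule 1 Geminate Reduction: no change — [rivkufu]
Rule 2 Medial Vowel Deletion: [rivkufu] → [rivkfu]
Rule 3 Progressive Voicing Assimilation: [rivkfu] → [rivgvu]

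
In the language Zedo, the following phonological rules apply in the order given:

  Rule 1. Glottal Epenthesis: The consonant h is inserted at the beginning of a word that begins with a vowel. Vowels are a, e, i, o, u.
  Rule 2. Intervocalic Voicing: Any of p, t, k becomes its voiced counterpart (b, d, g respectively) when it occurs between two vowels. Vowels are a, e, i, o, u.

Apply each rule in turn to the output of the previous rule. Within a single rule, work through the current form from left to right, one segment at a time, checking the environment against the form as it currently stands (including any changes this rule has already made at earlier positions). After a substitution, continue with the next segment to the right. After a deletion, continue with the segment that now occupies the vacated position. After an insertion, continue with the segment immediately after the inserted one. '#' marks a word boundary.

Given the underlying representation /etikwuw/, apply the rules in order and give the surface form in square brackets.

Rule 1 Glottal Epenthesis: [etikwuw] → [hetikwuw]
Rule 2 Intervocalic Voicing: [hetikwuw] → [hedikwuw]

[hedikwuw]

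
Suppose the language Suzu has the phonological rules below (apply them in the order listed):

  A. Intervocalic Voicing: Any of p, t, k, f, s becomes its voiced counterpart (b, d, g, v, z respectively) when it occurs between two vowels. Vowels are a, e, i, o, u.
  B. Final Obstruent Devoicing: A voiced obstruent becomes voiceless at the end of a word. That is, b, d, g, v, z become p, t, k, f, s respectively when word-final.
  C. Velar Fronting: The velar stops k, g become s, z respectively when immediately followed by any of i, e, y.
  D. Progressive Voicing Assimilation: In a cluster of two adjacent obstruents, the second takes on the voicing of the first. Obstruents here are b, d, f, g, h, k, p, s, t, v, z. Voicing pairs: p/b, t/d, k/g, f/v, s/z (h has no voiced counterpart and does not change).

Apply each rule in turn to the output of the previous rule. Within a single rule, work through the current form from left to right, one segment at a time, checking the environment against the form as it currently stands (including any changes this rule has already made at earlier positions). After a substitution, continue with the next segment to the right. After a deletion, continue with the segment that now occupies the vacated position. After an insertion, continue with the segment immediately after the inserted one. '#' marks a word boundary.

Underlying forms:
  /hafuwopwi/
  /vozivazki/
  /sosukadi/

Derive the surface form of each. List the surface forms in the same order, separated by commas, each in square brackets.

/hafuwopwi/:
  A Intervocalic Voicing: [hafuwopwi] → [havuwopwi]
  B Final Obstruent Devoicing: no change — [havuwopwi]
  C Velar Fronting: no change — [havuwopwi]
  D Progressive Voicing Assimilation: no change — [havuwopwi]
/vozivazki/:
  A Intervocalic Voicing: no change — [vozivazki]
  B Final Obstruent Devoicing: no change — [vozivazki]
  C Velar Fronting: [vozivazki] → [vozivazsi]
  D Progressive Voicing Assimilation: [vozivazsi] → [vozivazzi]
/sosukadi/:
  A Intervocalic Voicing: [sosukadi] → [sozugadi]
  B Final Obstruent Devoicing: no change — [sozugadi]
  C Velar Fronting: no change — [sozugadi]
  D Progressive Voicing Assimilation: no change — [sozugadi]

[havuwopwi], [vozivazzi], [sozugadi]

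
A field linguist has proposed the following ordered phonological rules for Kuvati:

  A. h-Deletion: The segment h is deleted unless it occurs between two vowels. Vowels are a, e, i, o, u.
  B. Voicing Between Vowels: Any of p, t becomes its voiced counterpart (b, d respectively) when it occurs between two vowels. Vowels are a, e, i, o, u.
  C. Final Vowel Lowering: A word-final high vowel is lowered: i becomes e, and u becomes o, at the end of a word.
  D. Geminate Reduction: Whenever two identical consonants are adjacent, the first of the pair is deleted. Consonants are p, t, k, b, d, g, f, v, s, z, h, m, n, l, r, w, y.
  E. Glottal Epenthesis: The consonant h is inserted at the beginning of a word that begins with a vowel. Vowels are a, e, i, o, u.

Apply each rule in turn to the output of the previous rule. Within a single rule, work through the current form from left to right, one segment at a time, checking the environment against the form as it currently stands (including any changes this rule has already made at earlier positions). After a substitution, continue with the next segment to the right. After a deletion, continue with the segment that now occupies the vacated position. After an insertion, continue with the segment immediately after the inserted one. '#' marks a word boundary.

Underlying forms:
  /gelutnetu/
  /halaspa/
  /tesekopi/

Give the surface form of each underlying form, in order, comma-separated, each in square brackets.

[gelutnedo], [halaspa], [tesekobe]

/gelutnetu/:
  A h-Deletion: no change — [gelutnetu]
  B Voicing Between Vowels: [gelutnetu] → [gelutnedu]
  C Final Vowel Lowering: [gelutnedu] → [gelutnedo]
  D Geminate Reduction: no change — [gelutnedo]
  E Glottal Epenthesis: no change — [gelutnedo]
/halaspa/:
  A h-Deletion: [halaspa] → [alaspa]
  B Voicing Between Vowels: no change — [alaspa]
  C Final Vowel Lowering: no change — [alaspa]
  D Geminate Reduction: no change — [alaspa]
  E Glottal Epenthesis: [alaspa] → [halaspa]
/tesekopi/:
  A h-Deletion: no change — [tesekopi]
  B Voicing Between Vowels: [tesekopi] → [tesekobi]
  C Final Vowel Lowering: [tesekobi] → [tesekobe]
  D Geminate Reduction: no change — [tesekobe]
  E Glottal Epenthesis: no change — [tesekobe]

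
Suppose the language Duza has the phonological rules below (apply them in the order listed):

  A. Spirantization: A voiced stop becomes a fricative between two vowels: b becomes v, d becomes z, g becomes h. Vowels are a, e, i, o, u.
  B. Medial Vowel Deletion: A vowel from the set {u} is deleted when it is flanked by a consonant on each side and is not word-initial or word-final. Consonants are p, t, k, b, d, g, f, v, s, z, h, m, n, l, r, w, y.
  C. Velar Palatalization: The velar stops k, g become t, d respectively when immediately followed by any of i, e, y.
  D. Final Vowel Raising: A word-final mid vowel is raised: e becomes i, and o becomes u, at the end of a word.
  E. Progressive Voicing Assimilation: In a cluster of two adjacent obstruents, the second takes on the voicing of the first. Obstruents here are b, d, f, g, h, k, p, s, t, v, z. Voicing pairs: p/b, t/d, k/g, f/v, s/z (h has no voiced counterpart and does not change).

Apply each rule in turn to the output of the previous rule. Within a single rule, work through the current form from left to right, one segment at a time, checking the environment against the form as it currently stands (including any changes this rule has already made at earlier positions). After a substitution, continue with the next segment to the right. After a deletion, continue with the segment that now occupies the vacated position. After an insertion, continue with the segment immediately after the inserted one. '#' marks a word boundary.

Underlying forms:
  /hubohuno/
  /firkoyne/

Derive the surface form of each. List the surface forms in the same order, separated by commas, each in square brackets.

[hfohnu], [firkoyni]

/hubohuno/:
  A Spirantization: [hubohuno] → [huvohuno]
  B Medial Vowel Deletion: [huvohuno] → [hvohno]
  C Velar Palatalization: no change — [hvohno]
  D Final Vowel Raising: [hvohno] → [hvohnu]
  E Progressive Voicing Assimilation: [hvohnu] → [hfohnu]
/firkoyne/:
  A Spirantization: no change — [firkoyne]
  B Medial Vowel Deletion: no change — [firkoyne]
  C Velar Palatalization: no change — [firkoyne]
  D Final Vowel Raising: [firkoyne] → [firkoyni]
  E Progressive Voicing Assimilation: no change — [firkoyni]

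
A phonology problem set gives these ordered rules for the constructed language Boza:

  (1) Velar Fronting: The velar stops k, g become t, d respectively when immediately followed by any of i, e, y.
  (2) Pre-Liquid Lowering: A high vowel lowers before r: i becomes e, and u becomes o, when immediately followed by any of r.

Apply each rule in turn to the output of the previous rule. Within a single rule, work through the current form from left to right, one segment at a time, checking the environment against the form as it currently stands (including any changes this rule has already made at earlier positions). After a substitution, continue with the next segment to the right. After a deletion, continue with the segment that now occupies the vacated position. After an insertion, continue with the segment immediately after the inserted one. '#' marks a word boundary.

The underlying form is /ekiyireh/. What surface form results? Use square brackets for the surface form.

[etiyereh]

(1) Velar Fronting: [ekiyireh] → [etiyireh]
(2) Pre-Liquid Lowering: [etiyireh] → [etiyereh]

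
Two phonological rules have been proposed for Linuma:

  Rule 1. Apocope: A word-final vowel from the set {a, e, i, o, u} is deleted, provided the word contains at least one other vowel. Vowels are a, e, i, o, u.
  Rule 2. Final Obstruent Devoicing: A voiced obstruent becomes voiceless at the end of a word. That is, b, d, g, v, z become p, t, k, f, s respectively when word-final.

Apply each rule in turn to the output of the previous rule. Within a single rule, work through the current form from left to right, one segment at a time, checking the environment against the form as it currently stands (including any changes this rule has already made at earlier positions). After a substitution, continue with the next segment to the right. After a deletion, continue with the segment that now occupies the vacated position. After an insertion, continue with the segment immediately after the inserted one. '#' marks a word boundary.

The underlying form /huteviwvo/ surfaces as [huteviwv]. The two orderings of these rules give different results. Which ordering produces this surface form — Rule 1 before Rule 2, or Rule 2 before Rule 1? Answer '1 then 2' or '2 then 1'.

Order 1 then 2:
  1 Apocope: [huteviwvo] → [huteviwv]
  2 Final Obstruent Devoicing: [huteviwv] → [huteviwf]
  result: [huteviwf]
Order 2 then 1:
  2 Final Obstruent Devoicing: no change — [huteviwvo]
  1 Apocope: [huteviwvo] → [huteviwv]
  result: [huteviwv]

2 then 1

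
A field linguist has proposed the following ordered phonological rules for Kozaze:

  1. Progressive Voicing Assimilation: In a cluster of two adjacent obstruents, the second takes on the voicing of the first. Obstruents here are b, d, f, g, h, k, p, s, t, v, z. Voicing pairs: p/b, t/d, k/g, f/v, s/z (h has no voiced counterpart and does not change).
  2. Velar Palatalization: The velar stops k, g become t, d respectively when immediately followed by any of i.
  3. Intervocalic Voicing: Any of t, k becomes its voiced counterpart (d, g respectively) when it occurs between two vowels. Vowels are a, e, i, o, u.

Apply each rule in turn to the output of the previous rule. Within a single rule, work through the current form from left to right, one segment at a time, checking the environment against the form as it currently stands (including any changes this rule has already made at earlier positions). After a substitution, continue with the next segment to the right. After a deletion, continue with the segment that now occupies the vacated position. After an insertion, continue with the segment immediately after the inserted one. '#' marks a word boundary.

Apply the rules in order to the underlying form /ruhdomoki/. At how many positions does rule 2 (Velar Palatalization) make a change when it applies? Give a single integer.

1

1 Progressive Voicing Assimilation: [ruhdomoki] → [ruhtomoki]
2 Velar Palatalization: [ruhtomoki] → [ruhtomoti]
3 Intervocalic Voicing: [ruhtomoti] → [ruhtomodi]
Rule 2 changed 1 position(s).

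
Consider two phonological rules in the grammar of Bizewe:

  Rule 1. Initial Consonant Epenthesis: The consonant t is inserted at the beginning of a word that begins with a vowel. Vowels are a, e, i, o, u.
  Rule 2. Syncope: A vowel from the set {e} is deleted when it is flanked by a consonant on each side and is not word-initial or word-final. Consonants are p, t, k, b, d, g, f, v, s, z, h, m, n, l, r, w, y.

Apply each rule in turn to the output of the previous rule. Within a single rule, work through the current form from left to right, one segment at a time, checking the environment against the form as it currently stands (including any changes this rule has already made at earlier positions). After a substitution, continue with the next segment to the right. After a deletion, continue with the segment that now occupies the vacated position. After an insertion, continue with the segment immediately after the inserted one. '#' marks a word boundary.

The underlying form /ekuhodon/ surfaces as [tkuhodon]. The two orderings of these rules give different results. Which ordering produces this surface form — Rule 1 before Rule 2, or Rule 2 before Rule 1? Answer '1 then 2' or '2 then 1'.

Order 1 then 2:
  1 Initial Consonant Epenthesis: [ekuhodon] → [tekuhodon]
  2 Syncope: [tekuhodon] → [tkuhodon]
  result: [tkuhodon]
Order 2 then 1:
  2 Syncope: no change — [ekuhodon]
  1 Initial Consonant Epenthesis: [ekuhodon] → [tekuhodon]
  result: [tekuhodon]

1 then 2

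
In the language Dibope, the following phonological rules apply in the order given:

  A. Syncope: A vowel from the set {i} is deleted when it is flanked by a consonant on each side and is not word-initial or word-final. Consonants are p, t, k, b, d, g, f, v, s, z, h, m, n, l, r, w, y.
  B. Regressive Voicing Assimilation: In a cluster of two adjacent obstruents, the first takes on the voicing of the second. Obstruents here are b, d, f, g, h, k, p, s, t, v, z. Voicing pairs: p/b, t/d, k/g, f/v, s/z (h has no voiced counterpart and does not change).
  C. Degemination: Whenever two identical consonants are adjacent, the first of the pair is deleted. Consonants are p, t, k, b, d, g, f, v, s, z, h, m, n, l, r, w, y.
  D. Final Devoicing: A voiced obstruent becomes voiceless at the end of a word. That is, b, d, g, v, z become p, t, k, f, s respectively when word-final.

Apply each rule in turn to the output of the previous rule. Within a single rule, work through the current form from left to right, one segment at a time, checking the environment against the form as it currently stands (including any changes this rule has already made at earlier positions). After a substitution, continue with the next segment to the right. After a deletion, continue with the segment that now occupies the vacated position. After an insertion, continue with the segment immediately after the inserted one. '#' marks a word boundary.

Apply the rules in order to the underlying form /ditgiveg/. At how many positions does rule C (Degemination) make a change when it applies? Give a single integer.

0

A Syncope: [ditgiveg] → [dtgveg]
B Regressive Voicing Assimilation: [dtgveg] → [tdgveg]
C Degemination: no change — [tdgveg]
D Final Devoicing: [tdgveg] → [tdgvek]
Rule C changed 0 position(s).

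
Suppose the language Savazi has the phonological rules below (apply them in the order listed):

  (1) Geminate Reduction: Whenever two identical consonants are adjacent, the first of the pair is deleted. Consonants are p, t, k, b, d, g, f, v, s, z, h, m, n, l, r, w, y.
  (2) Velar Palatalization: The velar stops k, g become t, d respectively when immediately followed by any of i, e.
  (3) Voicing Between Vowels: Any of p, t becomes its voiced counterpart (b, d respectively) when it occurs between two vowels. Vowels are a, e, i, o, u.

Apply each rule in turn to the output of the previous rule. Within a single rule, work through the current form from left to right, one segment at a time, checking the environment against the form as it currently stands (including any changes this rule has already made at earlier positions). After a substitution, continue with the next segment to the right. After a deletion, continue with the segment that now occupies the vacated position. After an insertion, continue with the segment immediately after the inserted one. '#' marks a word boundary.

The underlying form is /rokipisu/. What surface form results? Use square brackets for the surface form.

(1) Geminate Reduction: no change — [rokipisu]
(2) Velar Palatalization: [rokipisu] → [rotipisu]
(3) Voicing Between Vowels: [rotipisu] → [rodibisu]

[rodibisu]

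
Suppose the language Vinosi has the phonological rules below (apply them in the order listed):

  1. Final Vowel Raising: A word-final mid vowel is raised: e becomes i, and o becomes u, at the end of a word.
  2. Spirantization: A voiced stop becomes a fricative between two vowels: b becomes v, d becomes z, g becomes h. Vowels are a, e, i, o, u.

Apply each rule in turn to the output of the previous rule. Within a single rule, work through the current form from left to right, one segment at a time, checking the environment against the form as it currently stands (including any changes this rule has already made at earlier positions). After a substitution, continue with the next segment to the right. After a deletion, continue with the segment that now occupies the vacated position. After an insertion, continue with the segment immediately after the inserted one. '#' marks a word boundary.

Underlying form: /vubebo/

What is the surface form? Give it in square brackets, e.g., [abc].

[vuvevu]

1 Final Vowel Raising: [vubebo] → [vubebu]
2 Spirantization: [vubebu] → [vuvevu]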